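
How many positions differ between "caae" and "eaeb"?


Comparing "caae" and "eaeb" position by position:
  Position 0: 'c' vs 'e' => DIFFER
  Position 1: 'a' vs 'a' => same
  Position 2: 'a' vs 'e' => DIFFER
  Position 3: 'e' vs 'b' => DIFFER
Positions that differ: 3

3


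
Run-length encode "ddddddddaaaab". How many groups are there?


Input: ddddddddaaaab
Scanning for consecutive runs:
  Group 1: 'd' x 8 (positions 0-7)
  Group 2: 'a' x 4 (positions 8-11)
  Group 3: 'b' x 1 (positions 12-12)
Total groups: 3

3


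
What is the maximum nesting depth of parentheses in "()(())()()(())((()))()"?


Input: "()(())()()(())((()))()"
Tracking depth:
  Position 0 '(': depth becomes 1
  Position 1 ')': depth becomes 0
  Position 2 '(': depth becomes 1
  Position 3 '(': depth becomes 2
  Position 4 ')': depth becomes 1
  Position 5 ')': depth becomes 0
  Position 6 '(': depth becomes 1
  Position 7 ')': depth becomes 0
  Position 8 '(': depth becomes 1
  Position 9 ')': depth becomes 0
  Position 10 '(': depth becomes 1
  Position 11 '(': depth becomes 2
  Position 12 ')': depth becomes 1
  Position 13 ')': depth becomes 0
  Position 14 '(': depth becomes 1
  Position 15 '(': depth becomes 2
  Position 16 '(': depth becomes 3
  Position 17 ')': depth becomes 2
  Position 18 ')': depth becomes 1
  Position 19 ')': depth becomes 0
  Position 20 '(': depth becomes 1
  Position 21 ')': depth becomes 0
Maximum depth reached: 3

3


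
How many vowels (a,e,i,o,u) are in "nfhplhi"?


Input: nfhplhi
Checking each character:
  'n' at position 0: consonant
  'f' at position 1: consonant
  'h' at position 2: consonant
  'p' at position 3: consonant
  'l' at position 4: consonant
  'h' at position 5: consonant
  'i' at position 6: vowel (running total: 1)
Total vowels: 1

1


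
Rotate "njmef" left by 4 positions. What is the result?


Input: "njmef", rotate left by 4
First 4 characters: "njme"
Remaining characters: "f"
Concatenate remaining + first: "f" + "njme" = "fnjme"

fnjme


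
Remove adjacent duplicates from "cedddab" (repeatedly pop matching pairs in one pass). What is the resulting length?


Input: cedddab
Stack-based adjacent duplicate removal:
  Read 'c': push. Stack: c
  Read 'e': push. Stack: ce
  Read 'd': push. Stack: ced
  Read 'd': matches stack top 'd' => pop. Stack: ce
  Read 'd': push. Stack: ced
  Read 'a': push. Stack: ceda
  Read 'b': push. Stack: cedab
Final stack: "cedab" (length 5)

5


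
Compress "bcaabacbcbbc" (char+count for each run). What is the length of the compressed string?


Input: bcaabacbcbbc
Runs:
  'b' x 1 => "b1"
  'c' x 1 => "c1"
  'a' x 2 => "a2"
  'b' x 1 => "b1"
  'a' x 1 => "a1"
  'c' x 1 => "c1"
  'b' x 1 => "b1"
  'c' x 1 => "c1"
  'b' x 2 => "b2"
  'c' x 1 => "c1"
Compressed: "b1c1a2b1a1c1b1c1b2c1"
Compressed length: 20

20


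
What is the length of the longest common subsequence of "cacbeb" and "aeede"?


LCS of "cacbeb" and "aeede"
DP table:
           a    e    e    d    e
      0    0    0    0    0    0
  c   0    0    0    0    0    0
  a   0    1    1    1    1    1
  c   0    1    1    1    1    1
  b   0    1    1    1    1    1
  e   0    1    2    2    2    2
  b   0    1    2    2    2    2
LCS length = dp[6][5] = 2

2


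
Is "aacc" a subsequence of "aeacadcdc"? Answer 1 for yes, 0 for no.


Check if "aacc" is a subsequence of "aeacadcdc"
Greedy scan:
  Position 0 ('a'): matches sub[0] = 'a'
  Position 1 ('e'): no match needed
  Position 2 ('a'): matches sub[1] = 'a'
  Position 3 ('c'): matches sub[2] = 'c'
  Position 4 ('a'): no match needed
  Position 5 ('d'): no match needed
  Position 6 ('c'): matches sub[3] = 'c'
  Position 7 ('d'): no match needed
  Position 8 ('c'): no match needed
All 4 characters matched => is a subsequence

1


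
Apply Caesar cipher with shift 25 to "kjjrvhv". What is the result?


Caesar cipher: shift "kjjrvhv" by 25
  'k' (pos 10) + 25 = pos 9 = 'j'
  'j' (pos 9) + 25 = pos 8 = 'i'
  'j' (pos 9) + 25 = pos 8 = 'i'
  'r' (pos 17) + 25 = pos 16 = 'q'
  'v' (pos 21) + 25 = pos 20 = 'u'
  'h' (pos 7) + 25 = pos 6 = 'g'
  'v' (pos 21) + 25 = pos 20 = 'u'
Result: jiiqugu

jiiqugu


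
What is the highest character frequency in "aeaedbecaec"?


Input: aeaedbecaec
Character counts:
  'a': 3
  'b': 1
  'c': 2
  'd': 1
  'e': 4
Maximum frequency: 4

4


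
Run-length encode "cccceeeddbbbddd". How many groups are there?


Input: cccceeeddbbbddd
Scanning for consecutive runs:
  Group 1: 'c' x 4 (positions 0-3)
  Group 2: 'e' x 3 (positions 4-6)
  Group 3: 'd' x 2 (positions 7-8)
  Group 4: 'b' x 3 (positions 9-11)
  Group 5: 'd' x 3 (positions 12-14)
Total groups: 5

5


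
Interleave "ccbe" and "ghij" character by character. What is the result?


Interleaving "ccbe" and "ghij":
  Position 0: 'c' from first, 'g' from second => "cg"
  Position 1: 'c' from first, 'h' from second => "ch"
  Position 2: 'b' from first, 'i' from second => "bi"
  Position 3: 'e' from first, 'j' from second => "ej"
Result: cgchbiej

cgchbiej


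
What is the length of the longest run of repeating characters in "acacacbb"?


Input: "acacacbb"
Scanning for longest run:
  Position 1 ('c'): new char, reset run to 1
  Position 2 ('a'): new char, reset run to 1
  Position 3 ('c'): new char, reset run to 1
  Position 4 ('a'): new char, reset run to 1
  Position 5 ('c'): new char, reset run to 1
  Position 6 ('b'): new char, reset run to 1
  Position 7 ('b'): continues run of 'b', length=2
Longest run: 'b' with length 2

2


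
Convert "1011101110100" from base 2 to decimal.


Input: "1011101110100" in base 2
Positional expansion:
  Digit '1' (value 1) x 2^12 = 4096
  Digit '0' (value 0) x 2^11 = 0
  Digit '1' (value 1) x 2^10 = 1024
  Digit '1' (value 1) x 2^9 = 512
  Digit '1' (value 1) x 2^8 = 256
  Digit '0' (value 0) x 2^7 = 0
  Digit '1' (value 1) x 2^6 = 64
  Digit '1' (value 1) x 2^5 = 32
  Digit '1' (value 1) x 2^4 = 16
  Digit '0' (value 0) x 2^3 = 0
  Digit '1' (value 1) x 2^2 = 4
  Digit '0' (value 0) x 2^1 = 0
  Digit '0' (value 0) x 2^0 = 0
Sum = 6004

6004


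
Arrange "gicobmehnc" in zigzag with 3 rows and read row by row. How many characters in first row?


Zigzag "gicobmehnc" into 3 rows:
Placing characters:
  'g' => row 0
  'i' => row 1
  'c' => row 2
  'o' => row 1
  'b' => row 0
  'm' => row 1
  'e' => row 2
  'h' => row 1
  'n' => row 0
  'c' => row 1
Rows:
  Row 0: "gbn"
  Row 1: "iomhc"
  Row 2: "ce"
First row length: 3

3


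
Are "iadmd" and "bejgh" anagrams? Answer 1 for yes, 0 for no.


Strings: "iadmd", "bejgh"
Sorted first:  addim
Sorted second: beghj
Differ at position 0: 'a' vs 'b' => not anagrams

0


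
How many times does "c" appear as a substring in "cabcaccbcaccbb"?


Searching for "c" in "cabcaccbcaccbb"
Scanning each position:
  Position 0: "c" => MATCH
  Position 1: "a" => no
  Position 2: "b" => no
  Position 3: "c" => MATCH
  Position 4: "a" => no
  Position 5: "c" => MATCH
  Position 6: "c" => MATCH
  Position 7: "b" => no
  Position 8: "c" => MATCH
  Position 9: "a" => no
  Position 10: "c" => MATCH
  Position 11: "c" => MATCH
  Position 12: "b" => no
  Position 13: "b" => no
Total occurrences: 7

7


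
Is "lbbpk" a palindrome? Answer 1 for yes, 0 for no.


Input: lbbpk
Reversed: kpbbl
  Compare pos 0 ('l') with pos 4 ('k'): MISMATCH
  Compare pos 1 ('b') with pos 3 ('p'): MISMATCH
Result: not a palindrome

0


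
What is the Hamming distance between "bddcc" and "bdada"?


Comparing "bddcc" and "bdada" position by position:
  Position 0: 'b' vs 'b' => same
  Position 1: 'd' vs 'd' => same
  Position 2: 'd' vs 'a' => differ
  Position 3: 'c' vs 'd' => differ
  Position 4: 'c' vs 'a' => differ
Total differences (Hamming distance): 3

3


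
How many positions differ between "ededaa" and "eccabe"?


Comparing "ededaa" and "eccabe" position by position:
  Position 0: 'e' vs 'e' => same
  Position 1: 'd' vs 'c' => DIFFER
  Position 2: 'e' vs 'c' => DIFFER
  Position 3: 'd' vs 'a' => DIFFER
  Position 4: 'a' vs 'b' => DIFFER
  Position 5: 'a' vs 'e' => DIFFER
Positions that differ: 5

5


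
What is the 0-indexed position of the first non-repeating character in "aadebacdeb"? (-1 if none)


Input: aadebacdeb
Character frequencies:
  'a': 3
  'b': 2
  'c': 1
  'd': 2
  'e': 2
Scanning left to right for freq == 1:
  Position 0 ('a'): freq=3, skip
  Position 1 ('a'): freq=3, skip
  Position 2 ('d'): freq=2, skip
  Position 3 ('e'): freq=2, skip
  Position 4 ('b'): freq=2, skip
  Position 5 ('a'): freq=3, skip
  Position 6 ('c'): unique! => answer = 6

6


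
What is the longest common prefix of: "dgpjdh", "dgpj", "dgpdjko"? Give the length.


Words: dgpjdh, dgpj, dgpdjko
  Position 0: all 'd' => match
  Position 1: all 'g' => match
  Position 2: all 'p' => match
  Position 3: ('j', 'j', 'd') => mismatch, stop
LCP = "dgp" (length 3)

3


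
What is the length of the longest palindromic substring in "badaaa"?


Input: "badaaa"
Checking substrings for palindromes:
  [1:4] "ada" (len 3) => palindrome
  [3:6] "aaa" (len 3) => palindrome
  [3:5] "aa" (len 2) => palindrome
  [4:6] "aa" (len 2) => palindrome
Longest palindromic substring: "ada" with length 3

3


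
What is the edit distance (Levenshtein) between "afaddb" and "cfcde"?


Computing edit distance: "afaddb" -> "cfcde"
DP table:
           c    f    c    d    e
      0    1    2    3    4    5
  a   1    1    2    3    4    5
  f   2    2    1    2    3    4
  a   3    3    2    2    3    4
  d   4    4    3    3    2    3
  d   5    5    4    4    3    3
  b   6    6    5    5    4    4
Edit distance = dp[6][5] = 4

4


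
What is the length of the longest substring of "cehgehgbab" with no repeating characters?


Input: "cehgehgbab"
Sliding window (track last position of each char):
  Position 0 ('c'): window [0,0] length 1 -- new best
  Position 1 ('e'): window [0,1] length 2 -- new best
  Position 2 ('h'): window [0,2] length 3 -- new best
  Position 3 ('g'): window [0,3] length 4 -- new best
  Position 4 ('e'): repeat (last at 1), move window start to 2
  Position 4 ('e'): window [2,4] length 3
  Position 5 ('h'): repeat (last at 2), move window start to 3
  Position 5 ('h'): window [3,5] length 3
  Position 6 ('g'): repeat (last at 3), move window start to 4
  Position 6 ('g'): window [4,6] length 3
  Position 7 ('b'): window [4,7] length 4
  Position 8 ('a'): window [4,8] length 5 -- new best
  Position 9 ('b'): repeat (last at 7), move window start to 8
  Position 9 ('b'): window [8,9] length 2
Longest substring with no repeats: "ehgba" with length 5

5


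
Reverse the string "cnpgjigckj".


Input: cnpgjigckj
Reading characters right to left:
  Position 9: 'j'
  Position 8: 'k'
  Position 7: 'c'
  Position 6: 'g'
  Position 5: 'i'
  Position 4: 'j'
  Position 3: 'g'
  Position 2: 'p'
  Position 1: 'n'
  Position 0: 'c'
Reversed: jkcgijgpnc

jkcgijgpnc


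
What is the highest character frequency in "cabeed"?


Input: cabeed
Character counts:
  'a': 1
  'b': 1
  'c': 1
  'd': 1
  'e': 2
Maximum frequency: 2

2


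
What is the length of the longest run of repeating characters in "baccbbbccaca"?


Input: "baccbbbccaca"
Scanning for longest run:
  Position 1 ('a'): new char, reset run to 1
  Position 2 ('c'): new char, reset run to 1
  Position 3 ('c'): continues run of 'c', length=2
  Position 4 ('b'): new char, reset run to 1
  Position 5 ('b'): continues run of 'b', length=2
  Position 6 ('b'): continues run of 'b', length=3
  Position 7 ('c'): new char, reset run to 1
  Position 8 ('c'): continues run of 'c', length=2
  Position 9 ('a'): new char, reset run to 1
  Position 10 ('c'): new char, reset run to 1
  Position 11 ('a'): new char, reset run to 1
Longest run: 'b' with length 3

3


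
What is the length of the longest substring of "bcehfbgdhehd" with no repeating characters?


Input: "bcehfbgdhehd"
Sliding window (track last position of each char):
  Position 0 ('b'): window [0,0] length 1 -- new best
  Position 1 ('c'): window [0,1] length 2 -- new best
  Position 2 ('e'): window [0,2] length 3 -- new best
  Position 3 ('h'): window [0,3] length 4 -- new best
  Position 4 ('f'): window [0,4] length 5 -- new best
  Position 5 ('b'): repeat (last at 0), move window start to 1
  Position 5 ('b'): window [1,5] length 5
  Position 6 ('g'): window [1,6] length 6 -- new best
  Position 7 ('d'): window [1,7] length 7 -- new best
  Position 8 ('h'): repeat (last at 3), move window start to 4
  Position 8 ('h'): window [4,8] length 5
  Position 9 ('e'): window [4,9] length 6
  Position 10 ('h'): repeat (last at 8), move window start to 9
  Position 10 ('h'): window [9,10] length 2
  Position 11 ('d'): window [9,11] length 3
Longest substring with no repeats: "cehfbgd" with length 7

7


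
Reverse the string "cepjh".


Input: cepjh
Reading characters right to left:
  Position 4: 'h'
  Position 3: 'j'
  Position 2: 'p'
  Position 1: 'e'
  Position 0: 'c'
Reversed: hjpec

hjpec


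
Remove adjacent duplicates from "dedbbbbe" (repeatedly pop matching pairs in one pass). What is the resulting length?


Input: dedbbbbe
Stack-based adjacent duplicate removal:
  Read 'd': push. Stack: d
  Read 'e': push. Stack: de
  Read 'd': push. Stack: ded
  Read 'b': push. Stack: dedb
  Read 'b': matches stack top 'b' => pop. Stack: ded
  Read 'b': push. Stack: dedb
  Read 'b': matches stack top 'b' => pop. Stack: ded
  Read 'e': push. Stack: dede
Final stack: "dede" (length 4)

4


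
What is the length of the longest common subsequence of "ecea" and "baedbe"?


LCS of "ecea" and "baedbe"
DP table:
           b    a    e    d    b    e
      0    0    0    0    0    0    0
  e   0    0    0    1    1    1    1
  c   0    0    0    1    1    1    1
  e   0    0    0    1    1    1    2
  a   0    0    1    1    1    1    2
LCS length = dp[4][6] = 2

2


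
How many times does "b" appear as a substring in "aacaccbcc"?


Searching for "b" in "aacaccbcc"
Scanning each position:
  Position 0: "a" => no
  Position 1: "a" => no
  Position 2: "c" => no
  Position 3: "a" => no
  Position 4: "c" => no
  Position 5: "c" => no
  Position 6: "b" => MATCH
  Position 7: "c" => no
  Position 8: "c" => no
Total occurrences: 1

1


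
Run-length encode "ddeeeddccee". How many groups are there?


Input: ddeeeddccee
Scanning for consecutive runs:
  Group 1: 'd' x 2 (positions 0-1)
  Group 2: 'e' x 3 (positions 2-4)
  Group 3: 'd' x 2 (positions 5-6)
  Group 4: 'c' x 2 (positions 7-8)
  Group 5: 'e' x 2 (positions 9-10)
Total groups: 5

5


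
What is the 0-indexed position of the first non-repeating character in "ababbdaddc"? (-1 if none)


Input: ababbdaddc
Character frequencies:
  'a': 3
  'b': 3
  'c': 1
  'd': 3
Scanning left to right for freq == 1:
  Position 0 ('a'): freq=3, skip
  Position 1 ('b'): freq=3, skip
  Position 2 ('a'): freq=3, skip
  Position 3 ('b'): freq=3, skip
  Position 4 ('b'): freq=3, skip
  Position 5 ('d'): freq=3, skip
  Position 6 ('a'): freq=3, skip
  Position 7 ('d'): freq=3, skip
  Position 8 ('d'): freq=3, skip
  Position 9 ('c'): unique! => answer = 9

9


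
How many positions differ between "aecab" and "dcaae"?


Comparing "aecab" and "dcaae" position by position:
  Position 0: 'a' vs 'd' => DIFFER
  Position 1: 'e' vs 'c' => DIFFER
  Position 2: 'c' vs 'a' => DIFFER
  Position 3: 'a' vs 'a' => same
  Position 4: 'b' vs 'e' => DIFFER
Positions that differ: 4

4


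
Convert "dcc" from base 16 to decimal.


Input: "dcc" in base 16
Positional expansion:
  Digit 'd' (value 13) x 16^2 = 3328
  Digit 'c' (value 12) x 16^1 = 192
  Digit 'c' (value 12) x 16^0 = 12
Sum = 3532

3532


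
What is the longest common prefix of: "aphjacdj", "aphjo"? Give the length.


Words: aphjacdj, aphjo
  Position 0: all 'a' => match
  Position 1: all 'p' => match
  Position 2: all 'h' => match
  Position 3: all 'j' => match
  Position 4: ('a', 'o') => mismatch, stop
LCP = "aphj" (length 4)

4


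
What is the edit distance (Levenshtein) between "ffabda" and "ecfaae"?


Computing edit distance: "ffabda" -> "ecfaae"
DP table:
           e    c    f    a    a    e
      0    1    2    3    4    5    6
  f   1    1    2    2    3    4    5
  f   2    2    2    2    3    4    5
  a   3    3    3    3    2    3    4
  b   4    4    4    4    3    3    4
  d   5    5    5    5    4    4    4
  a   6    6    6    6    5    4    5
Edit distance = dp[6][6] = 5

5


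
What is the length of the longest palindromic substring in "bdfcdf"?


Input: "bdfcdf"
Checking substrings for palindromes:
  No multi-char palindromic substrings found
Longest palindromic substring: "b" with length 1

1


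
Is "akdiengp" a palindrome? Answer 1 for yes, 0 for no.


Input: akdiengp
Reversed: pgneidka
  Compare pos 0 ('a') with pos 7 ('p'): MISMATCH
  Compare pos 1 ('k') with pos 6 ('g'): MISMATCH
  Compare pos 2 ('d') with pos 5 ('n'): MISMATCH
  Compare pos 3 ('i') with pos 4 ('e'): MISMATCH
Result: not a palindrome

0


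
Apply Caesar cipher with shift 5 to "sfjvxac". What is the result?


Caesar cipher: shift "sfjvxac" by 5
  's' (pos 18) + 5 = pos 23 = 'x'
  'f' (pos 5) + 5 = pos 10 = 'k'
  'j' (pos 9) + 5 = pos 14 = 'o'
  'v' (pos 21) + 5 = pos 0 = 'a'
  'x' (pos 23) + 5 = pos 2 = 'c'
  'a' (pos 0) + 5 = pos 5 = 'f'
  'c' (pos 2) + 5 = pos 7 = 'h'
Result: xkoacfh

xkoacfh


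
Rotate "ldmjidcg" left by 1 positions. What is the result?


Input: "ldmjidcg", rotate left by 1
First 1 characters: "l"
Remaining characters: "dmjidcg"
Concatenate remaining + first: "dmjidcg" + "l" = "dmjidcgl"

dmjidcgl


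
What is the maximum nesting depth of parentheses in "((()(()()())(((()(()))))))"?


Input: "((()(()()())(((()(()))))))"
Tracking depth:
  Position 0 '(': depth becomes 1
  Position 1 '(': depth becomes 2
  Position 2 '(': depth becomes 3
  Position 3 ')': depth becomes 2
  Position 4 '(': depth becomes 3
  Position 5 '(': depth becomes 4
  Position 6 ')': depth becomes 3
  Position 7 '(': depth becomes 4
  Position 8 ')': depth becomes 3
  Position 9 '(': depth becomes 4
  Position 10 ')': depth becomes 3
  Position 11 ')': depth becomes 2
  Position 12 '(': depth becomes 3
  Position 13 '(': depth becomes 4
  Position 14 '(': depth becomes 5
  Position 15 '(': depth becomes 6
  Position 16 ')': depth becomes 5
  Position 17 '(': depth becomes 6
  Position 18 '(': depth becomes 7
  Position 19 ')': depth becomes 6
  Position 20 ')': depth becomes 5
  Position 21 ')': depth becomes 4
  Position 22 ')': depth becomes 3
  Position 23 ')': depth becomes 2
  Position 24 ')': depth becomes 1
  Position 25 ')': depth becomes 0
Maximum depth reached: 7

7


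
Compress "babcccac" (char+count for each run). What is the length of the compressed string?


Input: babcccac
Runs:
  'b' x 1 => "b1"
  'a' x 1 => "a1"
  'b' x 1 => "b1"
  'c' x 3 => "c3"
  'a' x 1 => "a1"
  'c' x 1 => "c1"
Compressed: "b1a1b1c3a1c1"
Compressed length: 12

12


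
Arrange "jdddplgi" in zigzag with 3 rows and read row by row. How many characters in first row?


Zigzag "jdddplgi" into 3 rows:
Placing characters:
  'j' => row 0
  'd' => row 1
  'd' => row 2
  'd' => row 1
  'p' => row 0
  'l' => row 1
  'g' => row 2
  'i' => row 1
Rows:
  Row 0: "jp"
  Row 1: "ddli"
  Row 2: "dg"
First row length: 2

2


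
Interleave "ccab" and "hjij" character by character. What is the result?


Interleaving "ccab" and "hjij":
  Position 0: 'c' from first, 'h' from second => "ch"
  Position 1: 'c' from first, 'j' from second => "cj"
  Position 2: 'a' from first, 'i' from second => "ai"
  Position 3: 'b' from first, 'j' from second => "bj"
Result: chcjaibj

chcjaibj


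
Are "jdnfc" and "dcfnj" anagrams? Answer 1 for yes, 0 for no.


Strings: "jdnfc", "dcfnj"
Sorted first:  cdfjn
Sorted second: cdfjn
Sorted forms match => anagrams

1


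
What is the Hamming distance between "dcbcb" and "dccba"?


Comparing "dcbcb" and "dccba" position by position:
  Position 0: 'd' vs 'd' => same
  Position 1: 'c' vs 'c' => same
  Position 2: 'b' vs 'c' => differ
  Position 3: 'c' vs 'b' => differ
  Position 4: 'b' vs 'a' => differ
Total differences (Hamming distance): 3

3


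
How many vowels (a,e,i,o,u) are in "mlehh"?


Input: mlehh
Checking each character:
  'm' at position 0: consonant
  'l' at position 1: consonant
  'e' at position 2: vowel (running total: 1)
  'h' at position 3: consonant
  'h' at position 4: consonant
Total vowels: 1

1


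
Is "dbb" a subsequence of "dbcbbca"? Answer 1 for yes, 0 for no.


Check if "dbb" is a subsequence of "dbcbbca"
Greedy scan:
  Position 0 ('d'): matches sub[0] = 'd'
  Position 1 ('b'): matches sub[1] = 'b'
  Position 2 ('c'): no match needed
  Position 3 ('b'): matches sub[2] = 'b'
  Position 4 ('b'): no match needed
  Position 5 ('c'): no match needed
  Position 6 ('a'): no match needed
All 3 characters matched => is a subsequence

1


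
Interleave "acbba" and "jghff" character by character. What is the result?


Interleaving "acbba" and "jghff":
  Position 0: 'a' from first, 'j' from second => "aj"
  Position 1: 'c' from first, 'g' from second => "cg"
  Position 2: 'b' from first, 'h' from second => "bh"
  Position 3: 'b' from first, 'f' from second => "bf"
  Position 4: 'a' from first, 'f' from second => "af"
Result: ajcgbhbfaf

ajcgbhbfaf


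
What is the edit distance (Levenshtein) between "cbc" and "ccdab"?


Computing edit distance: "cbc" -> "ccdab"
DP table:
           c    c    d    a    b
      0    1    2    3    4    5
  c   1    0    1    2    3    4
  b   2    1    1    2    3    3
  c   3    2    1    2    3    4
Edit distance = dp[3][5] = 4

4


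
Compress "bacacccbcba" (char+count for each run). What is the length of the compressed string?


Input: bacacccbcba
Runs:
  'b' x 1 => "b1"
  'a' x 1 => "a1"
  'c' x 1 => "c1"
  'a' x 1 => "a1"
  'c' x 3 => "c3"
  'b' x 1 => "b1"
  'c' x 1 => "c1"
  'b' x 1 => "b1"
  'a' x 1 => "a1"
Compressed: "b1a1c1a1c3b1c1b1a1"
Compressed length: 18

18


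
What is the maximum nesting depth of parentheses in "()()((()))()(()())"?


Input: "()()((()))()(()())"
Tracking depth:
  Position 0 '(': depth becomes 1
  Position 1 ')': depth becomes 0
  Position 2 '(': depth becomes 1
  Position 3 ')': depth becomes 0
  Position 4 '(': depth becomes 1
  Position 5 '(': depth becomes 2
  Position 6 '(': depth becomes 3
  Position 7 ')': depth becomes 2
  Position 8 ')': depth becomes 1
  Position 9 ')': depth becomes 0
  Position 10 '(': depth becomes 1
  Position 11 ')': depth becomes 0
  Position 12 '(': depth becomes 1
  Position 13 '(': depth becomes 2
  Position 14 ')': depth becomes 1
  Position 15 '(': depth becomes 2
  Position 16 ')': depth becomes 1
  Position 17 ')': depth becomes 0
Maximum depth reached: 3

3


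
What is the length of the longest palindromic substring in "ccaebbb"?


Input: "ccaebbb"
Checking substrings for palindromes:
  [4:7] "bbb" (len 3) => palindrome
  [0:2] "cc" (len 2) => palindrome
  [4:6] "bb" (len 2) => palindrome
  [5:7] "bb" (len 2) => palindrome
Longest palindromic substring: "bbb" with length 3

3


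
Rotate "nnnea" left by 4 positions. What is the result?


Input: "nnnea", rotate left by 4
First 4 characters: "nnne"
Remaining characters: "a"
Concatenate remaining + first: "a" + "nnne" = "annne"

annne


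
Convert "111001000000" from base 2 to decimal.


Input: "111001000000" in base 2
Positional expansion:
  Digit '1' (value 1) x 2^11 = 2048
  Digit '1' (value 1) x 2^10 = 1024
  Digit '1' (value 1) x 2^9 = 512
  Digit '0' (value 0) x 2^8 = 0
  Digit '0' (value 0) x 2^7 = 0
  Digit '1' (value 1) x 2^6 = 64
  Digit '0' (value 0) x 2^5 = 0
  Digit '0' (value 0) x 2^4 = 0
  Digit '0' (value 0) x 2^3 = 0
  Digit '0' (value 0) x 2^2 = 0
  Digit '0' (value 0) x 2^1 = 0
  Digit '0' (value 0) x 2^0 = 0
Sum = 3648

3648


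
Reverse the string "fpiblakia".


Input: fpiblakia
Reading characters right to left:
  Position 8: 'a'
  Position 7: 'i'
  Position 6: 'k'
  Position 5: 'a'
  Position 4: 'l'
  Position 3: 'b'
  Position 2: 'i'
  Position 1: 'p'
  Position 0: 'f'
Reversed: aikalbipf

aikalbipf


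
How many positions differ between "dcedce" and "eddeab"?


Comparing "dcedce" and "eddeab" position by position:
  Position 0: 'd' vs 'e' => DIFFER
  Position 1: 'c' vs 'd' => DIFFER
  Position 2: 'e' vs 'd' => DIFFER
  Position 3: 'd' vs 'e' => DIFFER
  Position 4: 'c' vs 'a' => DIFFER
  Position 5: 'e' vs 'b' => DIFFER
Positions that differ: 6

6


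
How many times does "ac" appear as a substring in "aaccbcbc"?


Searching for "ac" in "aaccbcbc"
Scanning each position:
  Position 0: "aa" => no
  Position 1: "ac" => MATCH
  Position 2: "cc" => no
  Position 3: "cb" => no
  Position 4: "bc" => no
  Position 5: "cb" => no
  Position 6: "bc" => no
Total occurrences: 1

1


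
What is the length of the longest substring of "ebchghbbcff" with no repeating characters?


Input: "ebchghbbcff"
Sliding window (track last position of each char):
  Position 0 ('e'): window [0,0] length 1 -- new best
  Position 1 ('b'): window [0,1] length 2 -- new best
  Position 2 ('c'): window [0,2] length 3 -- new best
  Position 3 ('h'): window [0,3] length 4 -- new best
  Position 4 ('g'): window [0,4] length 5 -- new best
  Position 5 ('h'): repeat (last at 3), move window start to 4
  Position 5 ('h'): window [4,5] length 2
  Position 6 ('b'): window [4,6] length 3
  Position 7 ('b'): repeat (last at 6), move window start to 7
  Position 7 ('b'): window [7,7] length 1
  Position 8 ('c'): window [7,8] length 2
  Position 9 ('f'): window [7,9] length 3
  Position 10 ('f'): repeat (last at 9), move window start to 10
  Position 10 ('f'): window [10,10] length 1
Longest substring with no repeats: "ebchg" with length 5

5


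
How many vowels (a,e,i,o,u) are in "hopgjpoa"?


Input: hopgjpoa
Checking each character:
  'h' at position 0: consonant
  'o' at position 1: vowel (running total: 1)
  'p' at position 2: consonant
  'g' at position 3: consonant
  'j' at position 4: consonant
  'p' at position 5: consonant
  'o' at position 6: vowel (running total: 2)
  'a' at position 7: vowel (running total: 3)
Total vowels: 3

3


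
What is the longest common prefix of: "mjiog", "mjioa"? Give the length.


Words: mjiog, mjioa
  Position 0: all 'm' => match
  Position 1: all 'j' => match
  Position 2: all 'i' => match
  Position 3: all 'o' => match
  Position 4: ('g', 'a') => mismatch, stop
LCP = "mjio" (length 4)

4


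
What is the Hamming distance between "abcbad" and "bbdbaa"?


Comparing "abcbad" and "bbdbaa" position by position:
  Position 0: 'a' vs 'b' => differ
  Position 1: 'b' vs 'b' => same
  Position 2: 'c' vs 'd' => differ
  Position 3: 'b' vs 'b' => same
  Position 4: 'a' vs 'a' => same
  Position 5: 'd' vs 'a' => differ
Total differences (Hamming distance): 3

3


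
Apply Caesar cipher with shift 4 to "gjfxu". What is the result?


Caesar cipher: shift "gjfxu" by 4
  'g' (pos 6) + 4 = pos 10 = 'k'
  'j' (pos 9) + 4 = pos 13 = 'n'
  'f' (pos 5) + 4 = pos 9 = 'j'
  'x' (pos 23) + 4 = pos 1 = 'b'
  'u' (pos 20) + 4 = pos 24 = 'y'
Result: knjby

knjby


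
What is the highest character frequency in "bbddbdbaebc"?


Input: bbddbdbaebc
Character counts:
  'a': 1
  'b': 5
  'c': 1
  'd': 3
  'e': 1
Maximum frequency: 5

5


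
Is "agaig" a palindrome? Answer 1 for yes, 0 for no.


Input: agaig
Reversed: giaga
  Compare pos 0 ('a') with pos 4 ('g'): MISMATCH
  Compare pos 1 ('g') with pos 3 ('i'): MISMATCH
Result: not a palindrome

0


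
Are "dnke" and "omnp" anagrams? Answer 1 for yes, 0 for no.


Strings: "dnke", "omnp"
Sorted first:  dekn
Sorted second: mnop
Differ at position 0: 'd' vs 'm' => not anagrams

0


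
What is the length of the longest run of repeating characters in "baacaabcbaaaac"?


Input: "baacaabcbaaaac"
Scanning for longest run:
  Position 1 ('a'): new char, reset run to 1
  Position 2 ('a'): continues run of 'a', length=2
  Position 3 ('c'): new char, reset run to 1
  Position 4 ('a'): new char, reset run to 1
  Position 5 ('a'): continues run of 'a', length=2
  Position 6 ('b'): new char, reset run to 1
  Position 7 ('c'): new char, reset run to 1
  Position 8 ('b'): new char, reset run to 1
  Position 9 ('a'): new char, reset run to 1
  Position 10 ('a'): continues run of 'a', length=2
  Position 11 ('a'): continues run of 'a', length=3
  Position 12 ('a'): continues run of 'a', length=4
  Position 13 ('c'): new char, reset run to 1
Longest run: 'a' with length 4

4


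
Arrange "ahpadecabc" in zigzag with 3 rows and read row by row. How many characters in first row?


Zigzag "ahpadecabc" into 3 rows:
Placing characters:
  'a' => row 0
  'h' => row 1
  'p' => row 2
  'a' => row 1
  'd' => row 0
  'e' => row 1
  'c' => row 2
  'a' => row 1
  'b' => row 0
  'c' => row 1
Rows:
  Row 0: "adb"
  Row 1: "haeac"
  Row 2: "pc"
First row length: 3

3


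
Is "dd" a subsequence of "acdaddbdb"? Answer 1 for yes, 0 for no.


Check if "dd" is a subsequence of "acdaddbdb"
Greedy scan:
  Position 0 ('a'): no match needed
  Position 1 ('c'): no match needed
  Position 2 ('d'): matches sub[0] = 'd'
  Position 3 ('a'): no match needed
  Position 4 ('d'): matches sub[1] = 'd'
  Position 5 ('d'): no match needed
  Position 6 ('b'): no match needed
  Position 7 ('d'): no match needed
  Position 8 ('b'): no match needed
All 2 characters matched => is a subsequence

1


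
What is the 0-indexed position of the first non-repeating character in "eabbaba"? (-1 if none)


Input: eabbaba
Character frequencies:
  'a': 3
  'b': 3
  'e': 1
Scanning left to right for freq == 1:
  Position 0 ('e'): unique! => answer = 0

0


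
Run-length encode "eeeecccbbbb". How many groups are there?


Input: eeeecccbbbb
Scanning for consecutive runs:
  Group 1: 'e' x 4 (positions 0-3)
  Group 2: 'c' x 3 (positions 4-6)
  Group 3: 'b' x 4 (positions 7-10)
Total groups: 3

3


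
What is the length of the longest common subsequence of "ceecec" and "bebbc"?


LCS of "ceecec" and "bebbc"
DP table:
           b    e    b    b    c
      0    0    0    0    0    0
  c   0    0    0    0    0    1
  e   0    0    1    1    1    1
  e   0    0    1    1    1    1
  c   0    0    1    1    1    2
  e   0    0    1    1    1    2
  c   0    0    1    1    1    2
LCS length = dp[6][5] = 2

2


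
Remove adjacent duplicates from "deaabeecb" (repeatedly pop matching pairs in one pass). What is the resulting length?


Input: deaabeecb
Stack-based adjacent duplicate removal:
  Read 'd': push. Stack: d
  Read 'e': push. Stack: de
  Read 'a': push. Stack: dea
  Read 'a': matches stack top 'a' => pop. Stack: de
  Read 'b': push. Stack: deb
  Read 'e': push. Stack: debe
  Read 'e': matches stack top 'e' => pop. Stack: deb
  Read 'c': push. Stack: debc
  Read 'b': push. Stack: debcb
Final stack: "debcb" (length 5)

5


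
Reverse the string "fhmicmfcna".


Input: fhmicmfcna
Reading characters right to left:
  Position 9: 'a'
  Position 8: 'n'
  Position 7: 'c'
  Position 6: 'f'
  Position 5: 'm'
  Position 4: 'c'
  Position 3: 'i'
  Position 2: 'm'
  Position 1: 'h'
  Position 0: 'f'
Reversed: ancfmcimhf

ancfmcimhf


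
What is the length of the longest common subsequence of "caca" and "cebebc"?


LCS of "caca" and "cebebc"
DP table:
           c    e    b    e    b    c
      0    0    0    0    0    0    0
  c   0    1    1    1    1    1    1
  a   0    1    1    1    1    1    1
  c   0    1    1    1    1    1    2
  a   0    1    1    1    1    1    2
LCS length = dp[4][6] = 2

2


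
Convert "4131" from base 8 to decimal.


Input: "4131" in base 8
Positional expansion:
  Digit '4' (value 4) x 8^3 = 2048
  Digit '1' (value 1) x 8^2 = 64
  Digit '3' (value 3) x 8^1 = 24
  Digit '1' (value 1) x 8^0 = 1
Sum = 2137

2137


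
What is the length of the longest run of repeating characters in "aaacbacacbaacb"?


Input: "aaacbacacbaacb"
Scanning for longest run:
  Position 1 ('a'): continues run of 'a', length=2
  Position 2 ('a'): continues run of 'a', length=3
  Position 3 ('c'): new char, reset run to 1
  Position 4 ('b'): new char, reset run to 1
  Position 5 ('a'): new char, reset run to 1
  Position 6 ('c'): new char, reset run to 1
  Position 7 ('a'): new char, reset run to 1
  Position 8 ('c'): new char, reset run to 1
  Position 9 ('b'): new char, reset run to 1
  Position 10 ('a'): new char, reset run to 1
  Position 11 ('a'): continues run of 'a', length=2
  Position 12 ('c'): new char, reset run to 1
  Position 13 ('b'): new char, reset run to 1
Longest run: 'a' with length 3

3


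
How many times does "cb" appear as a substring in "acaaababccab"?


Searching for "cb" in "acaaababccab"
Scanning each position:
  Position 0: "ac" => no
  Position 1: "ca" => no
  Position 2: "aa" => no
  Position 3: "aa" => no
  Position 4: "ab" => no
  Position 5: "ba" => no
  Position 6: "ab" => no
  Position 7: "bc" => no
  Position 8: "cc" => no
  Position 9: "ca" => no
  Position 10: "ab" => no
Total occurrences: 0

0


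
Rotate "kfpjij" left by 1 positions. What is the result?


Input: "kfpjij", rotate left by 1
First 1 characters: "k"
Remaining characters: "fpjij"
Concatenate remaining + first: "fpjij" + "k" = "fpjijk"

fpjijk


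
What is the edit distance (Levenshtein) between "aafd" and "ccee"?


Computing edit distance: "aafd" -> "ccee"
DP table:
           c    c    e    e
      0    1    2    3    4
  a   1    1    2    3    4
  a   2    2    2    3    4
  f   3    3    3    3    4
  d   4    4    4    4    4
Edit distance = dp[4][4] = 4

4


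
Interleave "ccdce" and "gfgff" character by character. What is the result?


Interleaving "ccdce" and "gfgff":
  Position 0: 'c' from first, 'g' from second => "cg"
  Position 1: 'c' from first, 'f' from second => "cf"
  Position 2: 'd' from first, 'g' from second => "dg"
  Position 3: 'c' from first, 'f' from second => "cf"
  Position 4: 'e' from first, 'f' from second => "ef"
Result: cgcfdgcfef

cgcfdgcfef


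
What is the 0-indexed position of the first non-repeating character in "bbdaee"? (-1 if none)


Input: bbdaee
Character frequencies:
  'a': 1
  'b': 2
  'd': 1
  'e': 2
Scanning left to right for freq == 1:
  Position 0 ('b'): freq=2, skip
  Position 1 ('b'): freq=2, skip
  Position 2 ('d'): unique! => answer = 2

2


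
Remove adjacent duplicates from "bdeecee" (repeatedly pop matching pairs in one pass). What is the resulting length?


Input: bdeecee
Stack-based adjacent duplicate removal:
  Read 'b': push. Stack: b
  Read 'd': push. Stack: bd
  Read 'e': push. Stack: bde
  Read 'e': matches stack top 'e' => pop. Stack: bd
  Read 'c': push. Stack: bdc
  Read 'e': push. Stack: bdce
  Read 'e': matches stack top 'e' => pop. Stack: bdc
Final stack: "bdc" (length 3)

3


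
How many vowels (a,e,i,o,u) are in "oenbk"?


Input: oenbk
Checking each character:
  'o' at position 0: vowel (running total: 1)
  'e' at position 1: vowel (running total: 2)
  'n' at position 2: consonant
  'b' at position 3: consonant
  'k' at position 4: consonant
Total vowels: 2

2


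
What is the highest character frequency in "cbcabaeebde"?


Input: cbcabaeebde
Character counts:
  'a': 2
  'b': 3
  'c': 2
  'd': 1
  'e': 3
Maximum frequency: 3

3


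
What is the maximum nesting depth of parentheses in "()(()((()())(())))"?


Input: "()(()((()())(())))"
Tracking depth:
  Position 0 '(': depth becomes 1
  Position 1 ')': depth becomes 0
  Position 2 '(': depth becomes 1
  Position 3 '(': depth becomes 2
  Position 4 ')': depth becomes 1
  Position 5 '(': depth becomes 2
  Position 6 '(': depth becomes 3
  Position 7 '(': depth becomes 4
  Position 8 ')': depth becomes 3
  Position 9 '(': depth becomes 4
  Position 10 ')': depth becomes 3
  Position 11 ')': depth becomes 2
  Position 12 '(': depth becomes 3
  Position 13 '(': depth becomes 4
  Position 14 ')': depth becomes 3
  Position 15 ')': depth becomes 2
  Position 16 ')': depth becomes 1
  Position 17 ')': depth becomes 0
Maximum depth reached: 4

4


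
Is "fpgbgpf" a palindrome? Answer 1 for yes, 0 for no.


Input: fpgbgpf
Reversed: fpgbgpf
  Compare pos 0 ('f') with pos 6 ('f'): match
  Compare pos 1 ('p') with pos 5 ('p'): match
  Compare pos 2 ('g') with pos 4 ('g'): match
Result: palindrome

1


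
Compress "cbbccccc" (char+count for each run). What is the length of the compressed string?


Input: cbbccccc
Runs:
  'c' x 1 => "c1"
  'b' x 2 => "b2"
  'c' x 5 => "c5"
Compressed: "c1b2c5"
Compressed length: 6

6


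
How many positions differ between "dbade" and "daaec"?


Comparing "dbade" and "daaec" position by position:
  Position 0: 'd' vs 'd' => same
  Position 1: 'b' vs 'a' => DIFFER
  Position 2: 'a' vs 'a' => same
  Position 3: 'd' vs 'e' => DIFFER
  Position 4: 'e' vs 'c' => DIFFER
Positions that differ: 3

3


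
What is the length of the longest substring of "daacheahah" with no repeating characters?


Input: "daacheahah"
Sliding window (track last position of each char):
  Position 0 ('d'): window [0,0] length 1 -- new best
  Position 1 ('a'): window [0,1] length 2 -- new best
  Position 2 ('a'): repeat (last at 1), move window start to 2
  Position 2 ('a'): window [2,2] length 1
  Position 3 ('c'): window [2,3] length 2
  Position 4 ('h'): window [2,4] length 3 -- new best
  Position 5 ('e'): window [2,5] length 4 -- new best
  Position 6 ('a'): repeat (last at 2), move window start to 3
  Position 6 ('a'): window [3,6] length 4
  Position 7 ('h'): repeat (last at 4), move window start to 5
  Position 7 ('h'): window [5,7] length 3
  Position 8 ('a'): repeat (last at 6), move window start to 7
  Position 8 ('a'): window [7,8] length 2
  Position 9 ('h'): repeat (last at 7), move window start to 8
  Position 9 ('h'): window [8,9] length 2
Longest substring with no repeats: "ache" with length 4

4


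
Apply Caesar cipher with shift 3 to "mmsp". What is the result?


Caesar cipher: shift "mmsp" by 3
  'm' (pos 12) + 3 = pos 15 = 'p'
  'm' (pos 12) + 3 = pos 15 = 'p'
  's' (pos 18) + 3 = pos 21 = 'v'
  'p' (pos 15) + 3 = pos 18 = 's'
Result: ppvs

ppvs


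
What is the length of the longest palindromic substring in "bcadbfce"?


Input: "bcadbfce"
Checking substrings for palindromes:
  No multi-char palindromic substrings found
Longest palindromic substring: "b" with length 1

1


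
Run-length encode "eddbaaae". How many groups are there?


Input: eddbaaae
Scanning for consecutive runs:
  Group 1: 'e' x 1 (positions 0-0)
  Group 2: 'd' x 2 (positions 1-2)
  Group 3: 'b' x 1 (positions 3-3)
  Group 4: 'a' x 3 (positions 4-6)
  Group 5: 'e' x 1 (positions 7-7)
Total groups: 5

5


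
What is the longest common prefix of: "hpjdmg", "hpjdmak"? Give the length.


Words: hpjdmg, hpjdmak
  Position 0: all 'h' => match
  Position 1: all 'p' => match
  Position 2: all 'j' => match
  Position 3: all 'd' => match
  Position 4: all 'm' => match
  Position 5: ('g', 'a') => mismatch, stop
LCP = "hpjdm" (length 5)

5


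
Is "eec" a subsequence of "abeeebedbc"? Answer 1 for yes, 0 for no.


Check if "eec" is a subsequence of "abeeebedbc"
Greedy scan:
  Position 0 ('a'): no match needed
  Position 1 ('b'): no match needed
  Position 2 ('e'): matches sub[0] = 'e'
  Position 3 ('e'): matches sub[1] = 'e'
  Position 4 ('e'): no match needed
  Position 5 ('b'): no match needed
  Position 6 ('e'): no match needed
  Position 7 ('d'): no match needed
  Position 8 ('b'): no match needed
  Position 9 ('c'): matches sub[2] = 'c'
All 3 characters matched => is a subsequence

1


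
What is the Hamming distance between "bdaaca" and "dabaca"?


Comparing "bdaaca" and "dabaca" position by position:
  Position 0: 'b' vs 'd' => differ
  Position 1: 'd' vs 'a' => differ
  Position 2: 'a' vs 'b' => differ
  Position 3: 'a' vs 'a' => same
  Position 4: 'c' vs 'c' => same
  Position 5: 'a' vs 'a' => same
Total differences (Hamming distance): 3

3


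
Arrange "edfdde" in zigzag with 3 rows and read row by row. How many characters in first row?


Zigzag "edfdde" into 3 rows:
Placing characters:
  'e' => row 0
  'd' => row 1
  'f' => row 2
  'd' => row 1
  'd' => row 0
  'e' => row 1
Rows:
  Row 0: "ed"
  Row 1: "dde"
  Row 2: "f"
First row length: 2

2
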